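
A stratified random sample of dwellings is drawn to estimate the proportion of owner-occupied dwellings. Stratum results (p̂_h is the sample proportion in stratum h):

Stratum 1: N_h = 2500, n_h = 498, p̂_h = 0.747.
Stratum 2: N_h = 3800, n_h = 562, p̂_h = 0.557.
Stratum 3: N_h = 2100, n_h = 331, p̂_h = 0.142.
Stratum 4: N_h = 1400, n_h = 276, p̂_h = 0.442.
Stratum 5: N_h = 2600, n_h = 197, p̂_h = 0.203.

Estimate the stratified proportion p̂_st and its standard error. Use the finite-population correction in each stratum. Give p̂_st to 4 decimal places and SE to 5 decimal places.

N = 12400; stratum weights W_h = N_h/N.
p̂_st = Σ W_h p̂_h = (2500·0.747 + 3800·0.557 + 2100·0.142 + 1400·0.442 + 2600·0.203)/12400 = 0.43781
V̂(p̂_st) = Σ W_h² (1 − n_h/N_h) p̂_h(1−p̂_h)/(n_h−1):
  stratum 1: (2500/12400)²·(1 − 498/2500)·0.747·0.253/497 = 1.23779e-05
  stratum 2: (3800/12400)²·(1 − 562/3800)·0.557·0.443/561 = 3.51976e-05
  stratum 3: (2100/12400)²·(1 − 331/2100)·0.142·0.858/330 = 8.92001e-06
  stratum 4: (1400/12400)²·(1 − 276/1400)·0.442·0.558/275 = 9.17856e-06
  stratum 5: (2600/12400)²·(1 − 197/2600)·0.203·0.797/196 = 3.35415e-05
V̂(p̂_st) = 9.92155e-05; SE = √V̂ = 0.0099607

p̂_st ≈ 0.4378, SE ≈ 0.00996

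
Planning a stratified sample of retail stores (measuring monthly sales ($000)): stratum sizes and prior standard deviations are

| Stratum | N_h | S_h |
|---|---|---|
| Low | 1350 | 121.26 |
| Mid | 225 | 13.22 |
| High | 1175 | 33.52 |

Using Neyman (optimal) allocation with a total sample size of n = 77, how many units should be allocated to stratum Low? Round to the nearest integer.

Neyman allocation: n_h = n · N_h S_h / Σ N_i S_i, with n = 77.
  stratum Low: N_h·S_h = 1350·121.26 = 163701.00
  stratum Mid: N_h·S_h = 225·13.22 = 2974.50
  stratum High: N_h·S_h = 1175·33.52 = 39386.00
Σ N_h S_h = 206061.50
n for stratum Low = 77·163701.00/206061.50 = 61.171 → 61

61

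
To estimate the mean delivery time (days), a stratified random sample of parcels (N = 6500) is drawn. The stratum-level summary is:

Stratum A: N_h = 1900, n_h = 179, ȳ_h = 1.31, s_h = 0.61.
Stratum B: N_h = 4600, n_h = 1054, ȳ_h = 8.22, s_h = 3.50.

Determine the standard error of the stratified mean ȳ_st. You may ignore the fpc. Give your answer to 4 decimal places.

V̂(ȳ_st) = Σ W_h² s_h²/n_h, with W_h = N_h/N and N = 6500:
  stratum A: (1900/6500)²·0.61²/179 = 0.000177618
  stratum B: (4600/6500)²·3.50²/1054 = 0.00582082
V̂(ȳ_st) = 0.00599844
SE(ȳ_st) = √0.00599844 = 0.0774496

SE(ȳ_st) ≈ 0.0774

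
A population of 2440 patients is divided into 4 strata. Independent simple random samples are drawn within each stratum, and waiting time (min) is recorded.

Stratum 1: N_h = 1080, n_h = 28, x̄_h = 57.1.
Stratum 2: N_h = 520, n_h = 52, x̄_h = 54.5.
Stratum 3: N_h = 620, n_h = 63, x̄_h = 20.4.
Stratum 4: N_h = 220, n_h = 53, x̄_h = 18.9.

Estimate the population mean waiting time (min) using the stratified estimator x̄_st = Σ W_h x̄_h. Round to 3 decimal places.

x̄_st ≈ 43.776

N = Σ N_h = 2440. Stratum weights W_h = N_h/N.
x̄_st = (1080·57.1 + 520·54.5 + 620·20.4 + 220·18.9) / 2440 = 43.77623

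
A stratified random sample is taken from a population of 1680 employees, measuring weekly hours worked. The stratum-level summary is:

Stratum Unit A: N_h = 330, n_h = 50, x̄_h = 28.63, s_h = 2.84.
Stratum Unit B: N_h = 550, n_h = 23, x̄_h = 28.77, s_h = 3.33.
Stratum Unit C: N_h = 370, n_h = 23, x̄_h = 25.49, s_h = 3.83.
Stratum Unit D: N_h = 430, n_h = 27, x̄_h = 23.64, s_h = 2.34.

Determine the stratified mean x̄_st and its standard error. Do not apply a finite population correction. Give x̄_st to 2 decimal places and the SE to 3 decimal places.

x̄_st ≈ 26.71, SE ≈ 0.320

x̄_st = Σ W_h x̄_h = (330·28.63 + 550·28.77 + 370·25.49 + 430·23.64)/1680 = 26.70708
V̂(x̄_st) = Σ W_h² s_h²/n_h, with W_h = N_h/N and N = 1680:
  stratum Unit A: (330/1680)²·2.84²/50 = 0.00622409
  stratum Unit B: (550/1680)²·3.33²/23 = 0.0516734
  stratum Unit C: (370/1680)²·3.83²/23 = 0.0309353
  stratum Unit D: (430/1680)²·2.34²/27 = 0.0132858
V̂(x̄_st) = 0.102119
SE(x̄_st) = √0.102119 = 0.31956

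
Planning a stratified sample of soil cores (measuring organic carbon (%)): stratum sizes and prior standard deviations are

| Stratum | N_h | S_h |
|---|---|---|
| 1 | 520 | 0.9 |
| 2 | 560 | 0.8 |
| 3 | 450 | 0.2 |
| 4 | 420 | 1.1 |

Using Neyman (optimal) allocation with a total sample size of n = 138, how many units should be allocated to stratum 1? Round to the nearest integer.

Neyman allocation: n_h = n · N_h S_h / Σ N_i S_i, with n = 138.
  stratum 1: N_h·S_h = 520·0.9 = 468.00
  stratum 2: N_h·S_h = 560·0.8 = 448.00
  stratum 3: N_h·S_h = 450·0.2 = 90.00
  stratum 4: N_h·S_h = 420·1.1 = 462.00
Σ N_h S_h = 1468.00
n for stratum 1 = 138·468.00/1468.00 = 43.995 → 44

44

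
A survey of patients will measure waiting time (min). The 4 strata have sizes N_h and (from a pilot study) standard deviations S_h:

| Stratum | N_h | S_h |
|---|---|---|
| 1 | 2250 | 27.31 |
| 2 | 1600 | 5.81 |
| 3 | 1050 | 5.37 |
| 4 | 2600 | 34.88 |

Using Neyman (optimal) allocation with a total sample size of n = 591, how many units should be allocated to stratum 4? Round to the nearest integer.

321

Neyman allocation: n_h = n · N_h S_h / Σ N_i S_i, with n = 591.
  stratum 1: N_h·S_h = 2250·27.31 = 61447.50
  stratum 2: N_h·S_h = 1600·5.81 = 9296.00
  stratum 3: N_h·S_h = 1050·5.37 = 5638.50
  stratum 4: N_h·S_h = 2600·34.88 = 90688.00
Σ N_h S_h = 167070.00
n for stratum 4 = 591·90688.00/167070.00 = 320.803 → 321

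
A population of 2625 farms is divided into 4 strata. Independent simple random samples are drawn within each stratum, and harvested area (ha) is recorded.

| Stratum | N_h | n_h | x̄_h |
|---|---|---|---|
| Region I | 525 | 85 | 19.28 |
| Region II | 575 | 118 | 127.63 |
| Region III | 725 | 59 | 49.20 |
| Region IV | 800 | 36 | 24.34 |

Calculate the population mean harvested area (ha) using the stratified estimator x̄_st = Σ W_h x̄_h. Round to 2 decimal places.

N = Σ N_h = 2625. Stratum weights W_h = N_h/N.
x̄_st = (525·19.28 + 575·127.63 + 725·49.20 + 800·24.34) / 2625 = 52.8195

x̄_st ≈ 52.82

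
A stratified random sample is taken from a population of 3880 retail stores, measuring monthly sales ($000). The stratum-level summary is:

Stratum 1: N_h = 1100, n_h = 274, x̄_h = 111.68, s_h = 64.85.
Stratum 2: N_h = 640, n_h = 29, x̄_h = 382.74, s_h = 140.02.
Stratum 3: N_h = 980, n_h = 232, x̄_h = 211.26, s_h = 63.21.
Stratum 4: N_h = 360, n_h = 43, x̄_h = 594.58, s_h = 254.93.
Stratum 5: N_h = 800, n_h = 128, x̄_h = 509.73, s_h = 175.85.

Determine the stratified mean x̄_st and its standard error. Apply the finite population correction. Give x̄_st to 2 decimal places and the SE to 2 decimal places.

x̄_st = Σ W_h x̄_h = (1100·111.68 + 640·382.74 + 980·211.26 + 360·594.58 + 800·509.73)/3880 = 308.41990
V̂(x̄_st) = Σ W_h² (1 − n_h/N_h) s_h²/n_h, with W_h = N_h/N and N = 3880:
  stratum 1: (1100/3880)²·(1 − 274/1100)·64.85²/274 = 0.926358
  stratum 2: (640/3880)²·(1 − 29/640)·140.02²/29 = 17.5606
  stratum 3: (980/3880)²·(1 − 232/980)·63.21²/232 = 0.838586
  stratum 4: (360/3880)²·(1 − 43/360)·254.93²/43 = 11.457
  stratum 5: (800/3880)²·(1 − 128/800)·175.85²/128 = 8.62721
V̂(x̄_st) = 39.4098
SE(x̄_st) = √39.4098 = 6.27772

x̄_st ≈ 308.42, SE ≈ 6.28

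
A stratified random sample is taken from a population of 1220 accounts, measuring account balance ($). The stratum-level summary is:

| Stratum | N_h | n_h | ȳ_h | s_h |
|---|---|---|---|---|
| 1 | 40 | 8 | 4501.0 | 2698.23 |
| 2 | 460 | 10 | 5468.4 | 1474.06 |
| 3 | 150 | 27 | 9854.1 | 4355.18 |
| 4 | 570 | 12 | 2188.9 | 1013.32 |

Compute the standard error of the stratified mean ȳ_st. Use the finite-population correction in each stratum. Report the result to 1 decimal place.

V̂(ȳ_st) = Σ W_h² (1 − n_h/N_h) s_h²/n_h, with W_h = N_h/N and N = 1220:
  stratum 1: (40/1220)²·(1 − 8/40)·2698.23²/8 = 782.633
  stratum 2: (460/1220)²·(1 − 10/460)·1474.06²/10 = 30219.1
  stratum 3: (150/1220)²·(1 − 27/150)·4355.18²/27 = 8708.14
  stratum 4: (570/1220)²·(1 − 12/570)·1013.32²/12 = 18285.3
V̂(ȳ_st) = 57995.1
SE(ȳ_st) = √57995.1 = 240.822

SE(ȳ_st) ≈ 240.8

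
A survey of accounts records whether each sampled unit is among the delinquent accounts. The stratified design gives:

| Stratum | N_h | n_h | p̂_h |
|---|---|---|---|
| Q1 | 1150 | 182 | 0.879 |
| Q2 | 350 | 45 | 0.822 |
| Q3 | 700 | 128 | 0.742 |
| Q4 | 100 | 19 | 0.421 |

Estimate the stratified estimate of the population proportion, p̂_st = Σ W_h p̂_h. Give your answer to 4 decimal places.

N = 2300; stratum weights W_h = N_h/N.
p̂_st = Σ W_h p̂_h = (1150·0.879 + 350·0.822 + 700·0.742 + 100·0.421)/2300 = 0.80872

p̂_st ≈ 0.8087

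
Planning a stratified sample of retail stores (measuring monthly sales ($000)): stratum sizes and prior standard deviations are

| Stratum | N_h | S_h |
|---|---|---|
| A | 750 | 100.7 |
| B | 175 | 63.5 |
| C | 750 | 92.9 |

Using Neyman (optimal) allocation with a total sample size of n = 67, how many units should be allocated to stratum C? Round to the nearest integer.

30

Neyman allocation: n_h = n · N_h S_h / Σ N_i S_i, with n = 67.
  stratum A: N_h·S_h = 750·100.7 = 75525.00
  stratum B: N_h·S_h = 175·63.5 = 11112.50
  stratum C: N_h·S_h = 750·92.9 = 69675.00
Σ N_h S_h = 156312.50
n for stratum C = 67·69675.00/156312.50 = 29.865 → 30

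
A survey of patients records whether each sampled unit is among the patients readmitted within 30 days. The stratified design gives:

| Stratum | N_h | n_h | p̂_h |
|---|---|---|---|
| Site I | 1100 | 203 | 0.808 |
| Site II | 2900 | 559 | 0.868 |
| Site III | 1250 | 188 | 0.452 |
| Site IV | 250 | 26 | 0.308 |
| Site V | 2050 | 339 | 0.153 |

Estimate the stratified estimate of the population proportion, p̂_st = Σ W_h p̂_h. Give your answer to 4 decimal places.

N = 7550; stratum weights W_h = N_h/N.
p̂_st = Σ W_h p̂_h = (1100·0.808 + 2900·0.868 + 1250·0.452 + 250·0.308 + 2050·0.153)/7550 = 0.57770

p̂_st ≈ 0.5777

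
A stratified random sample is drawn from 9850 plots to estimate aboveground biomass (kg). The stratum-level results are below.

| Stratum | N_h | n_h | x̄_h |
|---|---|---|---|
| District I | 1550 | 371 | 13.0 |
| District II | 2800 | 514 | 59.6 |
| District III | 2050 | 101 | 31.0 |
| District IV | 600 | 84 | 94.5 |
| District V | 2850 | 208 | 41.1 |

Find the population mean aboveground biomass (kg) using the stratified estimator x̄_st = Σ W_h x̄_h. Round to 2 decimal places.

N = Σ N_h = 9850. Stratum weights W_h = N_h/N.
x̄_st = (1550·13.0 + 2800·59.6 + 2050·31.0 + 600·94.5 + 2850·41.1) / 9850 = 43.0878

x̄_st ≈ 43.09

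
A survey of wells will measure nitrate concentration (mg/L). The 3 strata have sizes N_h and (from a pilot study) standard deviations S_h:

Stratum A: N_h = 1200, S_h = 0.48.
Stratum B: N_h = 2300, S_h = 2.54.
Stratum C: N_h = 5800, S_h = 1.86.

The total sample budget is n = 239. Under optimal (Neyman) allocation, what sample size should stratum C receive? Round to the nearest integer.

150

Neyman allocation: n_h = n · N_h S_h / Σ N_i S_i, with n = 239.
  stratum A: N_h·S_h = 1200·0.48 = 576.00
  stratum B: N_h·S_h = 2300·2.54 = 5842.00
  stratum C: N_h·S_h = 5800·1.86 = 10788.00
Σ N_h S_h = 17206.00
n for stratum C = 239·10788.00/17206.00 = 149.851 → 150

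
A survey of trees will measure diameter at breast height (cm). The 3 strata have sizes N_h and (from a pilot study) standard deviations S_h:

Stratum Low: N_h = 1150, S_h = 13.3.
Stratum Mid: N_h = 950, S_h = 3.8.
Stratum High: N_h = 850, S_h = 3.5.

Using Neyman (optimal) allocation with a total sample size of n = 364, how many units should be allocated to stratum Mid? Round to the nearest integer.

Neyman allocation: n_h = n · N_h S_h / Σ N_i S_i, with n = 364.
  stratum Low: N_h·S_h = 1150·13.3 = 15295.00
  stratum Mid: N_h·S_h = 950·3.8 = 3610.00
  stratum High: N_h·S_h = 850·3.5 = 2975.00
Σ N_h S_h = 21880.00
n for stratum Mid = 364·3610.00/21880.00 = 60.057 → 60

60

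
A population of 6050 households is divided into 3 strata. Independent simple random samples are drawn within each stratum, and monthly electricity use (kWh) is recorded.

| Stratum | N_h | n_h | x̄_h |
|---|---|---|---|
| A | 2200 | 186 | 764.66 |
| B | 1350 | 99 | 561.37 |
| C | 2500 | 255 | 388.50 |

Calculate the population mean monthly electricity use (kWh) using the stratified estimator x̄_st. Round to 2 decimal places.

N = Σ N_h = 6050. Stratum weights W_h = N_h/N.
x̄_st = (2200·764.66 + 1350·561.37 + 2500·388.50) / 6050 = 563.8598

x̄_st ≈ 563.86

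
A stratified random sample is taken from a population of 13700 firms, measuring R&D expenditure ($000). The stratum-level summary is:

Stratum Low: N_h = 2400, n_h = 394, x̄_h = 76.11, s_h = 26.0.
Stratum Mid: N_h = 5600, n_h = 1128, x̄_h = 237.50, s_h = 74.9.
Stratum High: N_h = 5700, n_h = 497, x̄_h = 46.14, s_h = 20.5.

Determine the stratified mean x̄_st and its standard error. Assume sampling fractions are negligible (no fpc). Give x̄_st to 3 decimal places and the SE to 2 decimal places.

x̄_st = Σ W_h x̄_h = (2400·76.11 + 5600·237.50 + 5700·46.14)/13700 = 129.61036
V̂(x̄_st) = Σ W_h² s_h²/n_h, with W_h = N_h/N and N = 13700:
  stratum Low: (2400/13700)²·26.0²/394 = 0.0526541
  stratum Mid: (5600/13700)²·74.9²/1128 = 0.830978
  stratum High: (5700/13700)²·20.5²/497 = 0.146373
V̂(x̄_st) = 1.03
SE(x̄_st) = √1.03 = 1.01489

x̄_st ≈ 129.610, SE ≈ 1.01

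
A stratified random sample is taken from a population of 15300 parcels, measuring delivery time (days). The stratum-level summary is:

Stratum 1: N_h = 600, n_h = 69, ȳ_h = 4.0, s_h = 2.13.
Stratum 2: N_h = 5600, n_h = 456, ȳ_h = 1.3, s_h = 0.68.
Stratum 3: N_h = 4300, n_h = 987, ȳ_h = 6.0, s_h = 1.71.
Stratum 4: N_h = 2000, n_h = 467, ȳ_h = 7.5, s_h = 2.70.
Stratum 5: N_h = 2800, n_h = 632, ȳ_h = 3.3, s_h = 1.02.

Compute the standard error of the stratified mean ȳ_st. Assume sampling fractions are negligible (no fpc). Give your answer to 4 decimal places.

V̂(ȳ_st) = Σ W_h² s_h²/n_h, with W_h = N_h/N and N = 15300:
  stratum 1: (600/15300)²·2.13²/69 = 0.000101118
  stratum 2: (5600/15300)²·0.68²/456 = 0.000135846
  stratum 3: (4300/15300)²·1.71²/987 = 0.000234007
  stratum 4: (2000/15300)²·2.70²/467 = 0.00026674
  stratum 5: (2800/15300)²·1.02²/632 = 5.51336e-05
V̂(ȳ_st) = 0.000792845
SE(ȳ_st) = √0.000792845 = 0.0281575

SE(ȳ_st) ≈ 0.0282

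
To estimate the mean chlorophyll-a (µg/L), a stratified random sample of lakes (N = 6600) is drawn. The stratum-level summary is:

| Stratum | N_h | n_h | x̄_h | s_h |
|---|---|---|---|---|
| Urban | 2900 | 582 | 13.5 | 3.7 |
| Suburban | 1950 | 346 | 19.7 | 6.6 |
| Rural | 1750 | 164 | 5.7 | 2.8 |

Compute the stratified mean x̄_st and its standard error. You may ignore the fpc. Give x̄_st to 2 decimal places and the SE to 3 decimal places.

x̄_st = Σ W_h x̄_h = (2900·13.5 + 1950·19.7 + 1750·5.7)/6600 = 13.26364
V̂(x̄_st) = Σ W_h² s_h²/n_h, with W_h = N_h/N and N = 6600:
  stratum Urban: (2900/6600)²·3.7²/582 = 0.00454139
  stratum Suburban: (1950/6600)²·6.6²/346 = 0.0109899
  stratum Rural: (1750/6600)²·2.8²/164 = 0.00336094
V̂(x̄_st) = 0.0188922
SE(x̄_st) = √0.0188922 = 0.137449

x̄_st ≈ 13.26, SE ≈ 0.137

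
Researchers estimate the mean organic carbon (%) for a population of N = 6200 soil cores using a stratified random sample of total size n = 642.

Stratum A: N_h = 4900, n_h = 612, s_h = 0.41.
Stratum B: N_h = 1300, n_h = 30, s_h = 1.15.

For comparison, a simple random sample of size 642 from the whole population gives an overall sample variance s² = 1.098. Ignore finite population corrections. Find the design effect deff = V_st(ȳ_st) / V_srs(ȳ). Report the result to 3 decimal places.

deff ≈ 1.234

V̂(ȳ_st) = Σ W_h² s_h²/n_h, with W_h = N_h/N and N = 6200:
  stratum A: (4900/6200)²·0.41²/612 = 0.000171564
  stratum B: (1300/6200)²·1.15²/30 = 0.00193811
V_st = 0.00210967
V_srs = s²/n = 1.098/642 = 0.00171028
deff = V_st / V_srs = 0.00210967/0.00171028 = 1.2335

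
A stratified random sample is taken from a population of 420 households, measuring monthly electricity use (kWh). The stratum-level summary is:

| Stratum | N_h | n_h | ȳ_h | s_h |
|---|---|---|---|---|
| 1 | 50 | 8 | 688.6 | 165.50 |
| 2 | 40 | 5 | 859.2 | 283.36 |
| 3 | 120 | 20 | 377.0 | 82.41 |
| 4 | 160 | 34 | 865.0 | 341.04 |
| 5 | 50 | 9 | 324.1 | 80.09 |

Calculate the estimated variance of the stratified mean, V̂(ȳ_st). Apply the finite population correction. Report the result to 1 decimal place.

V̂(ȳ_st) = Σ W_h² (1 − n_h/N_h) s_h²/n_h, with W_h = N_h/N and N = 420:
  stratum 1: (50/420)²·(1 − 8/50)·165.50²/8 = 40.7593
  stratum 2: (40/420)²·(1 − 5/40)·283.36²/5 = 127.449
  stratum 3: (120/420)²·(1 − 20/120)·82.41²/20 = 23.1
  stratum 4: (160/420)²·(1 − 34/160)·341.04²/34 = 390.952
  stratum 5: (50/420)²·(1 − 9/50)·80.09²/9 = 8.28265
V̂(ȳ_st) = 590.543

V̂(ȳ_st) ≈ 590.5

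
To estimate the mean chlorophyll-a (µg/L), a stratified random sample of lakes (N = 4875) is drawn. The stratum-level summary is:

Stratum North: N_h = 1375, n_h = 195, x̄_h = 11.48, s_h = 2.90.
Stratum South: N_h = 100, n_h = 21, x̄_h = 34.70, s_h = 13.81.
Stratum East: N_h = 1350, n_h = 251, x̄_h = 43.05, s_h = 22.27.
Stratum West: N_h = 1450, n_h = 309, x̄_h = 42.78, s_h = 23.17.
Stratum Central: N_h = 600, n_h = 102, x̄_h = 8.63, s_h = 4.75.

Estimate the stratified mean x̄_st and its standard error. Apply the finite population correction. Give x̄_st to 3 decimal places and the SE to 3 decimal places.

x̄_st ≈ 29.658, SE ≈ 0.503

x̄_st = Σ W_h x̄_h = (1375·11.48 + 100·34.70 + 1350·43.05 + 1450·42.78 + 600·8.63)/4875 = 29.65774
V̂(x̄_st) = Σ W_h² (1 − n_h/N_h) s_h²/n_h, with W_h = N_h/N and N = 4875:
  stratum North: (1375/4875)²·(1 − 195/1375)·2.90²/195 = 0.0029444
  stratum South: (100/4875)²·(1 − 21/100)·13.81²/21 = 0.00301888
  stratum East: (1350/4875)²·(1 − 251/1350)·22.27²/251 = 0.123353
  stratum West: (1450/4875)²·(1 − 309/1450)·23.17²/309 = 0.120948
  stratum Central: (600/4875)²·(1 − 102/600)·4.75²/102 = 0.00278111
V̂(x̄_st) = 0.253045
SE(x̄_st) = √0.253045 = 0.503036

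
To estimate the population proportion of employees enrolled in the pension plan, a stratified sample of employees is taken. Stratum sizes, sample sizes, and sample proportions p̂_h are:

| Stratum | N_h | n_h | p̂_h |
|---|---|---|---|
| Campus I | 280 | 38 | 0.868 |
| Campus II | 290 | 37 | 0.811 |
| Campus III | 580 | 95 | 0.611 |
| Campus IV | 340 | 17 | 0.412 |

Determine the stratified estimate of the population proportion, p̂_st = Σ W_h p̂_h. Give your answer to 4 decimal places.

p̂_st ≈ 0.6528

N = 1490; stratum weights W_h = N_h/N.
p̂_st = Σ W_h p̂_h = (280·0.868 + 290·0.811 + 580·0.611 + 340·0.412)/1490 = 0.65281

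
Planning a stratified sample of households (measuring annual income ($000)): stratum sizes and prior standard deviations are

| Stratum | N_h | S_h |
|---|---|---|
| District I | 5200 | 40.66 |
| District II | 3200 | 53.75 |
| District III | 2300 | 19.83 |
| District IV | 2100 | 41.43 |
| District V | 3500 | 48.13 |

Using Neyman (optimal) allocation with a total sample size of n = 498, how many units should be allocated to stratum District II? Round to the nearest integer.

125

Neyman allocation: n_h = n · N_h S_h / Σ N_i S_i, with n = 498.
  stratum District I: N_h·S_h = 5200·40.66 = 211432.00
  stratum District II: N_h·S_h = 3200·53.75 = 172000.00
  stratum District III: N_h·S_h = 2300·19.83 = 45609.00
  stratum District IV: N_h·S_h = 2100·41.43 = 87003.00
  stratum District V: N_h·S_h = 3500·48.13 = 168455.00
Σ N_h S_h = 684499.00
n for stratum District II = 498·172000.00/684499.00 = 125.137 → 125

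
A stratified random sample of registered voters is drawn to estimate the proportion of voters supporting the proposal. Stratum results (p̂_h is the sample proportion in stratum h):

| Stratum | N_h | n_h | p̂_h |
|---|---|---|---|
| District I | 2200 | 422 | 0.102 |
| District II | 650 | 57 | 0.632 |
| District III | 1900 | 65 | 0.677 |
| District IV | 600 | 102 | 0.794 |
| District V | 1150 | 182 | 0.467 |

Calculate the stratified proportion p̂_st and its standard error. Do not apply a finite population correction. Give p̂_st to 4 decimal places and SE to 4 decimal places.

p̂_st ≈ 0.4515, SE ≈ 0.0204

N = 6500; stratum weights W_h = N_h/N.
p̂_st = Σ W_h p̂_h = (2200·0.102 + 650·0.632 + 1900·0.677 + 600·0.794 + 1150·0.467)/6500 = 0.45153
V̂(p̂_st) = Σ W_h² p̂_h(1−p̂_h)/(n_h−1):
  stratum District I: (2200/6500)²·0.102·0.898/421 = 2.49237e-05
  stratum District II: (650/6500)²·0.632·0.368/56 = 4.15314e-05
  stratum District III: (1900/6500)²·0.677·0.323/64 = 0.000291939
  stratum District IV: (600/6500)²·0.794·0.206/101 = 1.37988e-05
  stratum District V: (1150/6500)²·0.467·0.533/181 = 4.30462e-05
V̂(p̂_st) = 0.000415239; SE = √V̂ = 0.0203774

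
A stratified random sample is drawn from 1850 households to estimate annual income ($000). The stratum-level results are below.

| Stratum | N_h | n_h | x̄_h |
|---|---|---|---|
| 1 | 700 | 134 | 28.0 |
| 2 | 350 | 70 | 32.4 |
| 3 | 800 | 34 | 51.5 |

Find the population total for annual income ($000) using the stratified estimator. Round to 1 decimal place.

τ̂_st ≈ 72140.0

τ̂_st = Σ N_h x̄_h = 700·28.0 + 350·32.4 + 800·51.5 = 72140.0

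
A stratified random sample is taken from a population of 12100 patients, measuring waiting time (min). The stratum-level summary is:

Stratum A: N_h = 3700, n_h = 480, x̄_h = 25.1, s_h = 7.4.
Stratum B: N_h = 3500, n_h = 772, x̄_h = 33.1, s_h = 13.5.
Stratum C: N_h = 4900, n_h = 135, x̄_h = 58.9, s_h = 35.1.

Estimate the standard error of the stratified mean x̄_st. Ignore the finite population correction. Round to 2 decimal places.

V̂(x̄_st) = Σ W_h² s_h²/n_h, with W_h = N_h/N and N = 12100:
  stratum A: (3700/12100)²·7.4²/480 = 0.0106673
  stratum B: (3500/12100)²·13.5²/772 = 0.0197522
  stratum C: (4900/12100)²·35.1²/135 = 1.49659
V̂(x̄_st) = 1.52701
SE(x̄_st) = √1.52701 = 1.23572

SE(x̄_st) ≈ 1.24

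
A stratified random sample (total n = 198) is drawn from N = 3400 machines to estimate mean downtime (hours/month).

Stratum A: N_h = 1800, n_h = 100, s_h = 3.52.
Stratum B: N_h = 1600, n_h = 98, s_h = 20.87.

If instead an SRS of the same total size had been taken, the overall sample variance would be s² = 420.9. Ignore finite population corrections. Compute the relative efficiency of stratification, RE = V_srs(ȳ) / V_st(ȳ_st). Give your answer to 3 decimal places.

V̂(ȳ_st) = Σ W_h² s_h²/n_h, with W_h = N_h/N and N = 3400:
  stratum A: (1800/3400)²·3.52²/100 = 0.0347274
  stratum B: (1600/3400)²·20.87²/98 = 0.98424
V_st = 1.01897
V_srs = s²/n = 420.9/198 = 2.12576
Relative efficiency = V_srs / V_st = 2.12576/1.01897 = 2.0862

RE ≈ 2.086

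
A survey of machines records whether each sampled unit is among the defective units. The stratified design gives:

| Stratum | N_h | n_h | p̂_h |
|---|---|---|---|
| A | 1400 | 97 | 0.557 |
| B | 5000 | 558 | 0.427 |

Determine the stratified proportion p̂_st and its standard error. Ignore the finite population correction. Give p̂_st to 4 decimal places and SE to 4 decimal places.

N = 6400; stratum weights W_h = N_h/N.
p̂_st = Σ W_h p̂_h = (1400·0.557 + 5000·0.427)/6400 = 0.45544
V̂(p̂_st) = Σ W_h² p̂_h(1−p̂_h)/(n_h−1):
  stratum A: (1400/6400)²·0.557·0.443/96 = 0.000122994
  stratum B: (5000/6400)²·0.427·0.573/557 = 0.000268107
V̂(p̂_st) = 0.0003911; SE = √V̂ = 0.0197763

p̂_st ≈ 0.4554, SE ≈ 0.0198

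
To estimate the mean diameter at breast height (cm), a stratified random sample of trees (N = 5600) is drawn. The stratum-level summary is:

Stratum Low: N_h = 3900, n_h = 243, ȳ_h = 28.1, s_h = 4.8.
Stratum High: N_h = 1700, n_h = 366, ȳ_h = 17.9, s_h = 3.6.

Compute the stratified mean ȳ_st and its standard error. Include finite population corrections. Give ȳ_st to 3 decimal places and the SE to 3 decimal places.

ȳ_st ≈ 25.004, SE ≈ 0.214

ȳ_st = Σ W_h ȳ_h = (3900·28.1 + 1700·17.9)/5600 = 25.00357
V̂(ȳ_st) = Σ W_h² (1 − n_h/N_h) s_h²/n_h, with W_h = N_h/N and N = 5600:
  stratum Low: (3900/5600)²·(1 − 243/3900)·4.8²/243 = 0.0431211
  stratum High: (1700/5600)²·(1 − 366/1700)·3.6²/366 = 0.00256066
V̂(ȳ_st) = 0.0456818
SE(ȳ_st) = √0.0456818 = 0.213733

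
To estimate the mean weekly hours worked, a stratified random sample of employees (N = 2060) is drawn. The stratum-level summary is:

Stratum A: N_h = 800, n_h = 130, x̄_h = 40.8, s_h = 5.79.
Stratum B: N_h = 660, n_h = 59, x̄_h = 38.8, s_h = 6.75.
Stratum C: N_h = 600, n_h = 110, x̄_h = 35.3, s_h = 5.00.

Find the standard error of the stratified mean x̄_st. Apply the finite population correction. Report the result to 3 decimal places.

V̂(x̄_st) = Σ W_h² (1 − n_h/N_h) s_h²/n_h, with W_h = N_h/N and N = 2060:
  stratum A: (800/2060)²·(1 − 130/800)·5.79²/130 = 0.032572
  stratum B: (660/2060)²·(1 − 59/660)·6.75²/59 = 0.0721838
  stratum C: (600/2060)²·(1 − 110/600)·5.00²/110 = 0.0157456
V̂(x̄_st) = 0.120501
SE(x̄_st) = √0.120501 = 0.347133

SE(x̄_st) ≈ 0.347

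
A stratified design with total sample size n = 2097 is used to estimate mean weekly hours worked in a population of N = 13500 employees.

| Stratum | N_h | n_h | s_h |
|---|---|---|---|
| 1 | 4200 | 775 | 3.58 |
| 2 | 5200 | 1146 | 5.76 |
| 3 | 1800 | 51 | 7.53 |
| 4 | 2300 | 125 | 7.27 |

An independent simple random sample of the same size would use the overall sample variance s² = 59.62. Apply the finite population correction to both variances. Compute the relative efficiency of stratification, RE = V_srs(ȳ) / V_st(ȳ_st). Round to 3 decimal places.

RE ≈ 0.677

V̂(ȳ_st) = Σ W_h² (1 − n_h/N_h) s_h²/n_h, with W_h = N_h/N and N = 13500:
  stratum 1: (4200/13500)²·(1 − 775/4200)·3.58²/775 = 0.00130529
  stratum 2: (5200/13500)²·(1 − 1146/5200)·5.76²/1146 = 0.00334873
  stratum 3: (1800/13500)²·(1 − 51/1800)·7.53²/51 = 0.019205
  stratum 4: (2300/13500)²·(1 − 125/2300)·7.27²/125 = 0.0116059
V_st = 0.0354649
V_srs = (1 − 2097/13500)·59.62/2097 = 0.0240148
Relative efficiency = V_srs / V_st = 0.0240148/0.0354649 = 0.6771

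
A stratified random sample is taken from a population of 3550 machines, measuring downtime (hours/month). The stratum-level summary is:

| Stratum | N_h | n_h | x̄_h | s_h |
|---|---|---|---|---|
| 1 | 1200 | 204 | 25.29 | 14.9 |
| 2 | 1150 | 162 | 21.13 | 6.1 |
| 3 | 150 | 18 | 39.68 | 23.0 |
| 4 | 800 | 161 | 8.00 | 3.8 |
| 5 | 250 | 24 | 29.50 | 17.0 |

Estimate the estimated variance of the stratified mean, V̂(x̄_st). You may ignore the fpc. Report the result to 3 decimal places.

V̂(x̄_st) = Σ W_h² s_h²/n_h, with W_h = N_h/N and N = 3550:
  stratum 1: (1200/3550)²·14.9²/204 = 0.124351
  stratum 2: (1150/3550)²·6.1²/162 = 0.0241037
  stratum 3: (150/3550)²·23.0²/18 = 0.0524697
  stratum 4: (800/3550)²·3.8²/161 = 0.00455475
  stratum 5: (250/3550)²·17.0²/24 = 0.0597186
V̂(x̄_st) = 0.265198

V̂(x̄_st) ≈ 0.265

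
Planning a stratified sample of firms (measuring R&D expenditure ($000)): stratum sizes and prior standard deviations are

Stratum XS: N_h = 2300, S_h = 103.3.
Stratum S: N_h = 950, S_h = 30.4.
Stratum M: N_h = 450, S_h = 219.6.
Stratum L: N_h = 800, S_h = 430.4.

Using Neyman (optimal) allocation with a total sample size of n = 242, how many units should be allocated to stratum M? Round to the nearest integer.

Neyman allocation: n_h = n · N_h S_h / Σ N_i S_i, with n = 242.
  stratum XS: N_h·S_h = 2300·103.3 = 237590.00
  stratum S: N_h·S_h = 950·30.4 = 28880.00
  stratum M: N_h·S_h = 450·219.6 = 98820.00
  stratum L: N_h·S_h = 800·430.4 = 344320.00
Σ N_h S_h = 709610.00
n for stratum M = 242·98820.00/709610.00 = 33.701 → 34

34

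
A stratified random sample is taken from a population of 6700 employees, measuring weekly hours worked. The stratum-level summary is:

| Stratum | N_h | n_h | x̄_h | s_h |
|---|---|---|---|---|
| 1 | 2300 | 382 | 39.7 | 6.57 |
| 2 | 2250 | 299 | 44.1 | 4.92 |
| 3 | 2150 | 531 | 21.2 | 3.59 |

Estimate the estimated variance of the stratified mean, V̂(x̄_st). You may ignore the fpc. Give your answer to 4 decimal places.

V̂(x̄_st) = Σ W_h² s_h²/n_h, with W_h = N_h/N and N = 6700:
  stratum 1: (2300/6700)²·6.57²/382 = 0.013316
  stratum 2: (2250/6700)²·4.92²/299 = 0.00913008
  stratum 3: (2150/6700)²·3.59²/531 = 0.00249932
V̂(x̄_st) = 0.0249454

V̂(x̄_st) ≈ 0.0249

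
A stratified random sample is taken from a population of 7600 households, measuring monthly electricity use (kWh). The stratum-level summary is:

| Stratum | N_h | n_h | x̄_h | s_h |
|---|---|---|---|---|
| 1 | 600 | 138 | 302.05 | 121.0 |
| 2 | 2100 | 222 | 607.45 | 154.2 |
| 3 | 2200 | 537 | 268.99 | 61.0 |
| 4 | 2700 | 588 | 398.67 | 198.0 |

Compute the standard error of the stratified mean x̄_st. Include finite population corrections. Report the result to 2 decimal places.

V̂(x̄_st) = Σ W_h² (1 − n_h/N_h) s_h²/n_h, with W_h = N_h/N and N = 7600:
  stratum 1: (600/7600)²·(1 − 138/600)·121.0²/138 = 0.509164
  stratum 2: (2100/7600)²·(1 − 222/2100)·154.2²/222 = 7.31313
  stratum 3: (2200/7600)²·(1 − 537/2200)·61.0²/537 = 0.438908
  stratum 4: (2700/7600)²·(1 − 588/2700)·198.0²/588 = 6.58239
V̂(x̄_st) = 14.8436
SE(x̄_st) = √14.8436 = 3.85274

SE(x̄_st) ≈ 3.85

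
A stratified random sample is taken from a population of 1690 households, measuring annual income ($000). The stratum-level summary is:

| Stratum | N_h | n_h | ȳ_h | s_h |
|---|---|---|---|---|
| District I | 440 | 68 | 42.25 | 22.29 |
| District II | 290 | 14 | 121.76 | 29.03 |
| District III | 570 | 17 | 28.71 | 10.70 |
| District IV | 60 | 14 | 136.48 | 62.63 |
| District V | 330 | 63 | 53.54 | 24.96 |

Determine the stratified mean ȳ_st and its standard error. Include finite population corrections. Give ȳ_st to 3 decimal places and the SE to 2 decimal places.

ȳ_st = Σ W_h ȳ_h = (440·42.25 + 290·121.76 + 570·28.71 + 60·136.48 + 330·53.54)/1690 = 56.87698
V̂(ȳ_st) = Σ W_h² (1 − n_h/N_h) s_h²/n_h, with W_h = N_h/N and N = 1690:
  stratum District I: (440/1690)²·(1 − 68/440)·22.29²/68 = 0.418729
  stratum District II: (290/1690)²·(1 − 14/290)·29.03²/14 = 1.68694
  stratum District III: (570/1690)²·(1 − 17/570)·10.70²/17 = 0.743268
  stratum District IV: (60/1690)²·(1 − 14/60)·62.63²/14 = 0.270752
  stratum District V: (330/1690)²·(1 − 63/330)·24.96²/63 = 0.305071
V̂(ȳ_st) = 3.42476
SE(ȳ_st) = √3.42476 = 1.85061

ȳ_st ≈ 56.877, SE ≈ 1.85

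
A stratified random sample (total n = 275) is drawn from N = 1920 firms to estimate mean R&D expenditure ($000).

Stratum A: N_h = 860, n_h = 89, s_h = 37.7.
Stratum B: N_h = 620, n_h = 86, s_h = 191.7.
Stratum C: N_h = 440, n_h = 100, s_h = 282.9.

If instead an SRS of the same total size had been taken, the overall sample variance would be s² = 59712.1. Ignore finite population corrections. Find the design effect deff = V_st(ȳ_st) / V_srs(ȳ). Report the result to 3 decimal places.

deff ≈ 0.414

V̂(ȳ_st) = Σ W_h² s_h²/n_h, with W_h = N_h/N and N = 1920:
  stratum A: (860/1920)²·37.7²/89 = 3.20396
  stratum B: (620/1920)²·191.7²/86 = 44.5581
  stratum C: (440/1920)²·282.9²/100 = 42.0309
V_st = 89.793
V_srs = s²/n = 59712.1/275 = 217.135
deff = V_st / V_srs = 89.793/217.135 = 0.4135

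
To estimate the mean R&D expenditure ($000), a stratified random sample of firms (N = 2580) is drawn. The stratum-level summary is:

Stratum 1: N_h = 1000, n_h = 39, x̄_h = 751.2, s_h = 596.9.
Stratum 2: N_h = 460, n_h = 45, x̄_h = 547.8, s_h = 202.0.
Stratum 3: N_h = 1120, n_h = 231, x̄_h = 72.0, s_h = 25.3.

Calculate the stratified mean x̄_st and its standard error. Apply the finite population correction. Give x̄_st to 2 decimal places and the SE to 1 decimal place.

x̄_st = Σ W_h x̄_h = (1000·751.2 + 460·547.8 + 1120·72.0)/2580 = 420.08837
V̂(x̄_st) = Σ W_h² (1 − n_h/N_h) s_h²/n_h, with W_h = N_h/N and N = 2580:
  stratum 1: (1000/2580)²·(1 − 39/1000)·596.9²/39 = 1318.93
  stratum 2: (460/2580)²·(1 − 45/460)·202.0²/45 = 26.005
  stratum 3: (1120/2580)²·(1 − 231/1120)·25.3²/231 = 0.414486
V̂(x̄_st) = 1345.35
SE(x̄_st) = √1345.35 = 36.679

x̄_st ≈ 420.09, SE ≈ 36.7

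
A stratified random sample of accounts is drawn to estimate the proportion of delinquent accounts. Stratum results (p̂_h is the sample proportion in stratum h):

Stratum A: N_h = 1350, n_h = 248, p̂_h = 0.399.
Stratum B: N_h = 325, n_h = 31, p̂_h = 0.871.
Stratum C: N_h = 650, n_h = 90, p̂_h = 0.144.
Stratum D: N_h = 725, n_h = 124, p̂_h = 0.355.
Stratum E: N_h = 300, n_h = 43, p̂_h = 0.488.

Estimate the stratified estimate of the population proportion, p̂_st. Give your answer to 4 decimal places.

p̂_st ≈ 0.3938

N = 3350; stratum weights W_h = N_h/N.
p̂_st = Σ W_h p̂_h = (1350·0.399 + 325·0.871 + 650·0.144 + 725·0.355 + 300·0.488)/3350 = 0.39376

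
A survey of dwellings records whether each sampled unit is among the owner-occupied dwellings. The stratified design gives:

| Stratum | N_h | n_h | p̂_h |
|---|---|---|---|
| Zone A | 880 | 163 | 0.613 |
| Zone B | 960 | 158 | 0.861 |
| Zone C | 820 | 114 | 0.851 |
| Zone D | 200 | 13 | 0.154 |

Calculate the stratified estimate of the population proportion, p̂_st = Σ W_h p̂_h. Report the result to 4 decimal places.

N = 2860; stratum weights W_h = N_h/N.
p̂_st = Σ W_h p̂_h = (880·0.613 + 960·0.861 + 820·0.851 + 200·0.154)/2860 = 0.73238

p̂_st ≈ 0.7324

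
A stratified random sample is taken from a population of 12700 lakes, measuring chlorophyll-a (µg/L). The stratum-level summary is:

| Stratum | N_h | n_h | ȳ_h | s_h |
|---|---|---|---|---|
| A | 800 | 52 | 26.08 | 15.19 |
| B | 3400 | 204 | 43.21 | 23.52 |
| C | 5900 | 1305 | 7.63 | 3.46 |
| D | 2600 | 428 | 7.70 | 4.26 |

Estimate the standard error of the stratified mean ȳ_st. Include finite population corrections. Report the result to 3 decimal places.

SE(ȳ_st) ≈ 0.450

V̂(ȳ_st) = Σ W_h² (1 − n_h/N_h) s_h²/n_h, with W_h = N_h/N and N = 12700:
  stratum A: (800/12700)²·(1 − 52/800)·15.19²/52 = 0.0164625
  stratum B: (3400/12700)²·(1 − 204/3400)·23.52²/204 = 0.182693
  stratum C: (5900/12700)²·(1 − 1305/5900)·3.46²/1305 = 0.00154196
  stratum D: (2600/12700)²·(1 − 428/2600)·4.26²/428 = 0.00148457
V̂(ȳ_st) = 0.202182
SE(ȳ_st) = √0.202182 = 0.449647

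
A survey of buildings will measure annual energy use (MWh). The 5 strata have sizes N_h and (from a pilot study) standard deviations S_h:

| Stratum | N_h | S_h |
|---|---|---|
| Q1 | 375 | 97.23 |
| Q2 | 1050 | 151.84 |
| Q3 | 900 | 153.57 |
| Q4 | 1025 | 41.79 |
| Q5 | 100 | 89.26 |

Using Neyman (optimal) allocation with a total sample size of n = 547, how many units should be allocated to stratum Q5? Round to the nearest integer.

Neyman allocation: n_h = n · N_h S_h / Σ N_i S_i, with n = 547.
  stratum Q1: N_h·S_h = 375·97.23 = 36461.25
  stratum Q2: N_h·S_h = 1050·151.84 = 159432.00
  stratum Q3: N_h·S_h = 900·153.57 = 138213.00
  stratum Q4: N_h·S_h = 1025·41.79 = 42834.75
  stratum Q5: N_h·S_h = 100·89.26 = 8926.00
Σ N_h S_h = 385867.00
n for stratum Q5 = 547·8926.00/385867.00 = 12.653 → 13

13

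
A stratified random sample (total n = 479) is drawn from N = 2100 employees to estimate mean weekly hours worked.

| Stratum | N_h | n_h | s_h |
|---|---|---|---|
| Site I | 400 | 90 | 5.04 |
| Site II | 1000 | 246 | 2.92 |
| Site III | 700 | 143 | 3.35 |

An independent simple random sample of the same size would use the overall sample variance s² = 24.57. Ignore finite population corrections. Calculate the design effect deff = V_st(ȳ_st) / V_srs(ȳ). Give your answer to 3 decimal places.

deff ≈ 0.523

V̂(ȳ_st) = Σ W_h² s_h²/n_h, with W_h = N_h/N and N = 2100:
  stratum Site I: (400/2100)²·5.04²/90 = 0.01024
  stratum Site II: (1000/2100)²·2.92²/246 = 0.00785945
  stratum Site III: (700/2100)²·3.35²/143 = 0.00871989
V_st = 0.0268193
V_srs = s²/n = 24.57/479 = 0.0512944
deff = V_st / V_srs = 0.0268193/0.0512944 = 0.5229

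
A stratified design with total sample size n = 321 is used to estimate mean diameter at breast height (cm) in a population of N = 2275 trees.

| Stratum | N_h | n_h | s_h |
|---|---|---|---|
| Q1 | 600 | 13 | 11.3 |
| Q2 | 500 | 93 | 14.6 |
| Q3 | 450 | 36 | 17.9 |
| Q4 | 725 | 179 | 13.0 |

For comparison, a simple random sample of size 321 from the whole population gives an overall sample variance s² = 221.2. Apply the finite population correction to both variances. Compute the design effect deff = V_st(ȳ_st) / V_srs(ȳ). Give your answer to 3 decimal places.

deff ≈ 1.945

V̂(ȳ_st) = Σ W_h² (1 − n_h/N_h) s_h²/n_h, with W_h = N_h/N and N = 2275:
  stratum Q1: (600/2275)²·(1 − 13/600)·11.3²/13 = 0.668406
  stratum Q2: (500/2275)²·(1 − 93/500)·14.6²/93 = 0.0901207
  stratum Q3: (450/2275)²·(1 − 36/450)·17.9²/36 = 0.320371
  stratum Q4: (725/2275)²·(1 − 179/725)·13.0²/179 = 0.0722107
V_st = 1.15111
V_srs = (1 − 321/2275)·221.2/321 = 0.591866
deff = V_st / V_srs = 1.15111/0.591866 = 1.9449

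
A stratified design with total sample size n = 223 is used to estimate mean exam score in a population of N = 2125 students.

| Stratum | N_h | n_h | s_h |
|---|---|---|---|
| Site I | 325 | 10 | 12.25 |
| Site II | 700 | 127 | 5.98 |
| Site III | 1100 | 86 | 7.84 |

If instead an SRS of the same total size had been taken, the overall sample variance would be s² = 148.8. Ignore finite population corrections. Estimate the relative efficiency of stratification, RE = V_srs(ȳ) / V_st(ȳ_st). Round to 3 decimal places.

V̂(ȳ_st) = Σ W_h² s_h²/n_h, with W_h = N_h/N and N = 2125:
  stratum Site I: (325/2125)²·12.25²/10 = 0.351011
  stratum Site II: (700/2125)²·5.98²/127 = 0.0305546
  stratum Site III: (1100/2125)²·7.84²/86 = 0.191514
V_st = 0.57308
V_srs = s²/n = 148.8/223 = 0.667265
Relative efficiency = V_srs / V_st = 0.667265/0.57308 = 1.1643

RE ≈ 1.164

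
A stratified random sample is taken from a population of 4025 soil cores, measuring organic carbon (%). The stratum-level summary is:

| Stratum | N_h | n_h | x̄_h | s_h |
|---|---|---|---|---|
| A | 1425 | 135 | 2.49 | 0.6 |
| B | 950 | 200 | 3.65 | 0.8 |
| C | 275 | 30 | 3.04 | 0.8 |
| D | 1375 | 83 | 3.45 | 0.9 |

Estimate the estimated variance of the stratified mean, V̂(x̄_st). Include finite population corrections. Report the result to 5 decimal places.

V̂(x̄_st) = Σ W_h² (1 − n_h/N_h) s_h²/n_h, with W_h = N_h/N and N = 4025:
  stratum A: (1425/4025)²·(1 − 135/1425)·0.6²/135 = 0.000302581
  stratum B: (950/4025)²·(1 − 200/950)·0.8²/200 = 0.000140735
  stratum C: (275/4025)²·(1 − 30/275)·0.8²/30 = 8.87209e-05
  stratum D: (1375/4025)²·(1 − 83/1375)·0.9²/83 = 0.00107014
V̂(x̄_st) = 0.00160218

V̂(x̄_st) ≈ 0.00160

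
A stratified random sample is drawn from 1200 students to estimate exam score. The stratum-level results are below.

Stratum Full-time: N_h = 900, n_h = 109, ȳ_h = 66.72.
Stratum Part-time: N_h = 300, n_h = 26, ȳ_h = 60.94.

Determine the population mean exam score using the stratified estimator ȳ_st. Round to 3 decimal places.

N = Σ N_h = 1200. Stratum weights W_h = N_h/N.
ȳ_st = (900·66.72 + 300·60.94) / 1200 = 65.27500

ȳ_st ≈ 65.275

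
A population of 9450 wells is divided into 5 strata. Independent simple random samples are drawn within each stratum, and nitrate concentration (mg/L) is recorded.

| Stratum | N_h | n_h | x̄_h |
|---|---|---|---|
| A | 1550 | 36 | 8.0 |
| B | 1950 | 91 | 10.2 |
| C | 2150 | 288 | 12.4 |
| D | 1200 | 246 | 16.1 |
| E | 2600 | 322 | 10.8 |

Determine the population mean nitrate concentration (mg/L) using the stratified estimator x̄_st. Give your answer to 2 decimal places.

N = Σ N_h = 9450. Stratum weights W_h = N_h/N.
x̄_st = (1550·8.0 + 1950·10.2 + 2150·12.4 + 1200·16.1 + 2600·10.8) / 9450 = 11.2540

x̄_st ≈ 11.25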